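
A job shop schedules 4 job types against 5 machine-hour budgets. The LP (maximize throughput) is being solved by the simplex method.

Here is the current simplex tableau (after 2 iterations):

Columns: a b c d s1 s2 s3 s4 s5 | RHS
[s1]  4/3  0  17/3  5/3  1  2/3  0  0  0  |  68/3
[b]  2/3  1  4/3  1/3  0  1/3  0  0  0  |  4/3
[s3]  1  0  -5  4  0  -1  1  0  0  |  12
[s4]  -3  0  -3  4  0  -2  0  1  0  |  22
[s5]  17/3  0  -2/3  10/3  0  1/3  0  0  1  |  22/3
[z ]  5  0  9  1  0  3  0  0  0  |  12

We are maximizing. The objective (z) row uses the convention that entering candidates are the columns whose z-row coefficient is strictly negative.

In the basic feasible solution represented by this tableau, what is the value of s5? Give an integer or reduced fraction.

22/3

s5 is basic (row 5); its value is the RHS of that row: 22/3.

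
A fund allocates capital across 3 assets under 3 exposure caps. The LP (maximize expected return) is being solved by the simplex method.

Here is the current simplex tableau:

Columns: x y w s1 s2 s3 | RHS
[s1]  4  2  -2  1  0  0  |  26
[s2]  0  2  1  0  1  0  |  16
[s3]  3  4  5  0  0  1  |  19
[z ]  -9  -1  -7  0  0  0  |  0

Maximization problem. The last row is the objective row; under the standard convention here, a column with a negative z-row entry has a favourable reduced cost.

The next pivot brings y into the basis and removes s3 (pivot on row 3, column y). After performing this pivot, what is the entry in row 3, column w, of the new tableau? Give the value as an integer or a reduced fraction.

5/4

Pivot element is row 3, column y: 4.
Normalize row 3: new (row 3, w) = 5/4 = 5/4.
Row 3 is the pivot row, so the entry is 5/4.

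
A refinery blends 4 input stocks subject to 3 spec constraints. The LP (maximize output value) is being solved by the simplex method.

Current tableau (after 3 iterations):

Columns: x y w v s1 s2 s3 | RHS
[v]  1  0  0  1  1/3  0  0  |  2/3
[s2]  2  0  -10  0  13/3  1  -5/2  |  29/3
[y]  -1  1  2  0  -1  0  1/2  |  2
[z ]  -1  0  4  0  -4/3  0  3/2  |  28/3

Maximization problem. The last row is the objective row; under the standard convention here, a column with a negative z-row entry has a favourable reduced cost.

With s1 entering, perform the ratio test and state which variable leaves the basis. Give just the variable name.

v

Ratios: row 1 (v): (2/3)/(1/3) = 2; row 2 (s2): (29/3)/(13/3) = 29/13; row 3 (y): entry -1 ≤ 0, skip.
Minimum ratio 2 is in the v row, so v leaves.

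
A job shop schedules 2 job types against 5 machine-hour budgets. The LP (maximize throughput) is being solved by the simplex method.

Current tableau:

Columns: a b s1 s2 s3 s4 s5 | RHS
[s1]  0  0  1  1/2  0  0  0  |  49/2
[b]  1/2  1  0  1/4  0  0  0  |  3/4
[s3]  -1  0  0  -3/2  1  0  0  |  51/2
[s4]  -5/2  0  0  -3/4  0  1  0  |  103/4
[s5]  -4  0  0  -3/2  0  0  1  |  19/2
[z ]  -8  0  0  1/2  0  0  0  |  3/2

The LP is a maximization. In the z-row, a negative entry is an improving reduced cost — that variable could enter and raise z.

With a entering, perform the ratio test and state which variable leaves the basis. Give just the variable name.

Ratios: row 1 (s1): entry 0 ≤ 0, skip; row 2 (b): (3/4)/(1/2) = 3/2; row 3 (s3): entry -1 ≤ 0, skip; row 4 (s4): entry -5/2 ≤ 0, skip; row 5 (s5): entry -4 ≤ 0, skip.
Minimum ratio 3/2 is in the b row, so b leaves.

b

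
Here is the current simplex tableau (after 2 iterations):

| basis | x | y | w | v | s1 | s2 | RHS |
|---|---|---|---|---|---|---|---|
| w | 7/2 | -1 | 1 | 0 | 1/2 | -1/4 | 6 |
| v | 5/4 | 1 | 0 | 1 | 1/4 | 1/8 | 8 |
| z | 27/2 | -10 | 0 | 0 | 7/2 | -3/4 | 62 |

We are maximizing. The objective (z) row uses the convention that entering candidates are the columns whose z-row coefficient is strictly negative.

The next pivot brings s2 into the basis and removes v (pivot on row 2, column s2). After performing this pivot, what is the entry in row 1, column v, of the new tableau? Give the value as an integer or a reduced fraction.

Pivot element is row 2, column s2: 1/8.
Normalize row 2: new (row 2, v) = 1/(1/8) = 8.
row 1 ← row 1 − (-1/4)·(new row 2): 0 − (-1/4)·8 = 2.

2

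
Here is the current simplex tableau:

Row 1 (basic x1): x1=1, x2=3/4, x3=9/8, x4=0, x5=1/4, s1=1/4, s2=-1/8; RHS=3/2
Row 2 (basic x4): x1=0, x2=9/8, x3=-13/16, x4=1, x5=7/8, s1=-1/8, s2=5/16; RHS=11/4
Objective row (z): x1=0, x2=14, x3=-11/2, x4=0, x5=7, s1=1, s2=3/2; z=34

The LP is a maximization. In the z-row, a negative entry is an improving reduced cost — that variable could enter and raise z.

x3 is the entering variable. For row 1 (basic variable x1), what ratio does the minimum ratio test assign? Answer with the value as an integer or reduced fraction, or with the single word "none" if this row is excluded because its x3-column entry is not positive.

4/3

Ratio = RHS / (x3 entry) = (3/2) / (9/8) = 4/3.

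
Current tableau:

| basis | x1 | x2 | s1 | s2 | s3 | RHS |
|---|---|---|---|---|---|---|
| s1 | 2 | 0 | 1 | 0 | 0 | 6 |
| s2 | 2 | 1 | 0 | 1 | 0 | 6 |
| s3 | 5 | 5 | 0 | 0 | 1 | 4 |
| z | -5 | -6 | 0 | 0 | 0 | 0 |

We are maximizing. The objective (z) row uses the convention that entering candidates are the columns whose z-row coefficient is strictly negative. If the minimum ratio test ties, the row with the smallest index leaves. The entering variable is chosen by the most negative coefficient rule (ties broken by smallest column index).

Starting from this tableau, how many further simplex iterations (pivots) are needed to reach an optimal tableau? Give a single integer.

1

pivot: x2 in, s3 out → z = 24/5
No improving column remains; optimal.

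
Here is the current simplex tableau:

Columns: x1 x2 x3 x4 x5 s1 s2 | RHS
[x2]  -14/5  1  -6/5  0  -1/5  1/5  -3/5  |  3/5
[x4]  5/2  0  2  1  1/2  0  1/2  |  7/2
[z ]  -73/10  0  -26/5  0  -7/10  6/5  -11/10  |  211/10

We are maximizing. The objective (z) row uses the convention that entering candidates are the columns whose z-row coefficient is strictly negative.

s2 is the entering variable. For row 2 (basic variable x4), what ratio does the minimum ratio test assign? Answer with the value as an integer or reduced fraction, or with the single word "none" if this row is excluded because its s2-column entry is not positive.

Ratio = RHS / (s2 entry) = (7/2) / (1/2) = 7.

7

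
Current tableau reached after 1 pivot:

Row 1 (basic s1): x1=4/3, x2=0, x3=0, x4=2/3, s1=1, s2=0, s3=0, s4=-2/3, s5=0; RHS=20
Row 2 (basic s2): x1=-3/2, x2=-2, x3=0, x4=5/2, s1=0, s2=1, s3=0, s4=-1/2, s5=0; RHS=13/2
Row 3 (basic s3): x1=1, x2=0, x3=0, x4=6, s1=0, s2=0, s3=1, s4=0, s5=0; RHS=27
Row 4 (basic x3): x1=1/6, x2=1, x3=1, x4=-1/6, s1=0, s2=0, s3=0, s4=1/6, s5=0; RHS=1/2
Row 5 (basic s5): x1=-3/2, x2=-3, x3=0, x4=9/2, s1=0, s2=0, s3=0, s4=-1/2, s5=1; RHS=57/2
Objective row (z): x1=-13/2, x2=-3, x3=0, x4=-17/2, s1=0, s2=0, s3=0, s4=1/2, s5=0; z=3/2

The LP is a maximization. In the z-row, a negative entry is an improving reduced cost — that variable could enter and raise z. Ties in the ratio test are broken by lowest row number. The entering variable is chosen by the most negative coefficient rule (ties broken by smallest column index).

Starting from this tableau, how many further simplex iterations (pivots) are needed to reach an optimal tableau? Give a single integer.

3

pivot: x4 in, s2 out → z = 118/5
pivot: x1 in, s3 out → z = 1204/23
pivot: s2 in, x3 out → z = 507/7
No improving column remains; optimal.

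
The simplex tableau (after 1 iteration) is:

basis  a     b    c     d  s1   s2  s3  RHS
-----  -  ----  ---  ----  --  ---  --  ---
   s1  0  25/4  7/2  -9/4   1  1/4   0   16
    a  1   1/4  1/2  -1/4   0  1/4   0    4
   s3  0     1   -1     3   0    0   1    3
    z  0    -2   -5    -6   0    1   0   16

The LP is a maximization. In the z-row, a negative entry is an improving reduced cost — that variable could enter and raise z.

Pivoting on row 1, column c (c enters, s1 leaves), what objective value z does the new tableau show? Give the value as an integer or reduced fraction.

Minimum ratio for c: 16/(7/2) = 32/7.
z changes by −(z-row coeff of c)·ratio = −(-5)·(32/7) = 160/7.
New z = 16 + (160/7) = 272/7.

272/7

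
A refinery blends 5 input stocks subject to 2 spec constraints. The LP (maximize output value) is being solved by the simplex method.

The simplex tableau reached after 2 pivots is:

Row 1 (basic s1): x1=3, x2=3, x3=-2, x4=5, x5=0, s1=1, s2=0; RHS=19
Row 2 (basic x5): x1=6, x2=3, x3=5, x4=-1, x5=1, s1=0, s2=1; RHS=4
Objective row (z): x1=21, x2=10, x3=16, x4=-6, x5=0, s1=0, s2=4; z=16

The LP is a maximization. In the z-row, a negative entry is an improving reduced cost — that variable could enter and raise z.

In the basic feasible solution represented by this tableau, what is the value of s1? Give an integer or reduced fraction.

19

s1 is basic (row 1); its value is the RHS of that row: 19.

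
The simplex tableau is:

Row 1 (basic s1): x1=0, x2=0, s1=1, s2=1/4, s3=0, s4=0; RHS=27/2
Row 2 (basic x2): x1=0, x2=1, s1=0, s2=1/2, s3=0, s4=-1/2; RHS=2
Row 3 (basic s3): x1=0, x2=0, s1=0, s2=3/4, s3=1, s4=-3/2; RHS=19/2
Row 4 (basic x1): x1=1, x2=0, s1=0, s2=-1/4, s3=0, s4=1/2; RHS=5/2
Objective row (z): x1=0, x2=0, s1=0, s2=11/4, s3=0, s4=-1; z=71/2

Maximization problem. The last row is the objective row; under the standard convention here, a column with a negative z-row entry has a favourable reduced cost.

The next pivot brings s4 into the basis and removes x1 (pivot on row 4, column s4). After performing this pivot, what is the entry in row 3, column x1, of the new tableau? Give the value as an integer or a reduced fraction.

3

Pivot element is row 4, column s4: 1/2.
Normalize row 4: new (row 4, x1) = 1/(1/2) = 2.
row 3 ← row 3 − (-3/2)·(new row 4): 0 − (-3/2)·2 = 3.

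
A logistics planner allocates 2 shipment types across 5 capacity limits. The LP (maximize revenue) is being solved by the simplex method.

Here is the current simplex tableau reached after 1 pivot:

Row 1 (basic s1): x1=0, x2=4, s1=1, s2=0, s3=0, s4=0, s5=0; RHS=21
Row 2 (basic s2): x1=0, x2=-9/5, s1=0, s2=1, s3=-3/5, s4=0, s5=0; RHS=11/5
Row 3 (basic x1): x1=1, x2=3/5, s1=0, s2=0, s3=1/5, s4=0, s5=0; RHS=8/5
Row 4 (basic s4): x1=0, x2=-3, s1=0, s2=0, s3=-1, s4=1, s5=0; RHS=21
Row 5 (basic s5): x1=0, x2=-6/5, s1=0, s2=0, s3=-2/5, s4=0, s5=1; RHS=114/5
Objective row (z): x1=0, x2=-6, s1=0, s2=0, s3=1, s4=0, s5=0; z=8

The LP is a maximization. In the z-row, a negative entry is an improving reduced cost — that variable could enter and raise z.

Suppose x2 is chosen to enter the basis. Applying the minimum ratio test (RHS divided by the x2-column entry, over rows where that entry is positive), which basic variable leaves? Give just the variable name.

Ratios: row 1 (s1): 21/4 = 21/4; row 2 (s2): entry -9/5 ≤ 0, skip; row 3 (x1): (8/5)/(3/5) = 8/3; row 4 (s4): entry -3 ≤ 0, skip; row 5 (s5): entry -6/5 ≤ 0, skip.
Minimum ratio 8/3 is in the x1 row, so x1 leaves.

x1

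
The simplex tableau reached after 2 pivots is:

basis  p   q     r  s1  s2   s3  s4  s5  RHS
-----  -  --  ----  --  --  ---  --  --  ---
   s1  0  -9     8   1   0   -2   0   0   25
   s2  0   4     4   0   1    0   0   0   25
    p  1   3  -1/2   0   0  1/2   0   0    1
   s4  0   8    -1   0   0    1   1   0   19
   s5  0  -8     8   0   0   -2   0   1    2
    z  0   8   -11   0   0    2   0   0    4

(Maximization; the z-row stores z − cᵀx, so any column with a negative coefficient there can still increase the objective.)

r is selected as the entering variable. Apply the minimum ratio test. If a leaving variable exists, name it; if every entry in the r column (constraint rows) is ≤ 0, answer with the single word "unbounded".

Ratios: row 1 (s1): 25/8 = 25/8; row 2 (s2): 25/4 = 25/4; row 3 (p): entry -1/2 ≤ 0, skip; row 4 (s4): entry -1 ≤ 0, skip; row 5 (s5): 2/8 = 1/4.
Minimum ratio is in the s5 row, so s5 leaves.

s5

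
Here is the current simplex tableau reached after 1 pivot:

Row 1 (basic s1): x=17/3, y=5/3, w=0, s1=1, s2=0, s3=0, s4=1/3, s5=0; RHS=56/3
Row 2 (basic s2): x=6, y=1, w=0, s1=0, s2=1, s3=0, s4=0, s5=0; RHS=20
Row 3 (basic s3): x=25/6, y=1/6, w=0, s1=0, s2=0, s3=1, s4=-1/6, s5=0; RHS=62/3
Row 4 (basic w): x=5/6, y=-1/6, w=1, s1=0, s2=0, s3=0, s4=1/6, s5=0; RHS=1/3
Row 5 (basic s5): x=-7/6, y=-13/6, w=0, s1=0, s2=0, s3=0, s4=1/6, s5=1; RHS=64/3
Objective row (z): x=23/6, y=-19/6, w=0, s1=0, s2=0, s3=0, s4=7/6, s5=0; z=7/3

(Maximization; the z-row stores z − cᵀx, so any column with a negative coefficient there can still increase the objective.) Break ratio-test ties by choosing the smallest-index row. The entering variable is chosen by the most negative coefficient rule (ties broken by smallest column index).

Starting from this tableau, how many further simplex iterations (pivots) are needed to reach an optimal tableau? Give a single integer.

1

pivot: y in, s1 out → z = 189/5
No improving column remains; optimal.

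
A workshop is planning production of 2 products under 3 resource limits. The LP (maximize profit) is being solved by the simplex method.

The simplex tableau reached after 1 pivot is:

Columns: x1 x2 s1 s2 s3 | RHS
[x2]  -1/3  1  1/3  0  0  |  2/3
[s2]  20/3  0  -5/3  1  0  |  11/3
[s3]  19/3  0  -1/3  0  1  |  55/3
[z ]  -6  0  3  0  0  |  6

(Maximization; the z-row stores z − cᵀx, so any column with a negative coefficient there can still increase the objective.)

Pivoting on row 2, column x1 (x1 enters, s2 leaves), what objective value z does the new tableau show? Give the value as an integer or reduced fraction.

93/10

Minimum ratio for x1: (11/3)/(20/3) = 11/20.
z changes by −(z-row coeff of x1)·ratio = −(-6)·(11/20) = 33/10.
New z = 6 + (33/10) = 93/10.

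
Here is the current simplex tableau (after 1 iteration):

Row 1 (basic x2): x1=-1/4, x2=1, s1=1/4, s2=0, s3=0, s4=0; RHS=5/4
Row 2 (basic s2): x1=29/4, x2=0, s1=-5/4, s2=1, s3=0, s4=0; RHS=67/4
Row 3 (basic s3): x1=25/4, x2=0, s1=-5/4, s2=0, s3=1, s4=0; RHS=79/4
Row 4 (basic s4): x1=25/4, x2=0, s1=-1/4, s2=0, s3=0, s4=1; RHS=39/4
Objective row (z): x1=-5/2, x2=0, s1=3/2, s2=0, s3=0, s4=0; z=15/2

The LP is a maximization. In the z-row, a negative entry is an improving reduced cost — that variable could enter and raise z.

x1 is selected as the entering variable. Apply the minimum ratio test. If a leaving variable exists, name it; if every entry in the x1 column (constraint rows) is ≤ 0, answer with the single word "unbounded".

Ratios: row 1 (x2): entry -1/4 ≤ 0, skip; row 2 (s2): (67/4)/(29/4) = 67/29; row 3 (s3): (79/4)/(25/4) = 79/25; row 4 (s4): (39/4)/(25/4) = 39/25.
Minimum ratio is in the s4 row, so s4 leaves.

s4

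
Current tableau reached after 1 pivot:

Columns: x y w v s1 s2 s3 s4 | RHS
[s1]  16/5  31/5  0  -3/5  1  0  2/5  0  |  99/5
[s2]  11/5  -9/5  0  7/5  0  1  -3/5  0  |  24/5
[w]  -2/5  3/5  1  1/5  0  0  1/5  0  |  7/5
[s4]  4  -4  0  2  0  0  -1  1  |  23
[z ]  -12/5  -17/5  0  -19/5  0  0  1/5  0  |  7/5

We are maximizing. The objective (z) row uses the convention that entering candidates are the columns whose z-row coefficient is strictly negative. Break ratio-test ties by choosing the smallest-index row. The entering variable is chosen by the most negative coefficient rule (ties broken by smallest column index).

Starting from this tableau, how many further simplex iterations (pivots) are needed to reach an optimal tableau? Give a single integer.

pivot: v in, s2 out → z = 101/7
pivot: y in, w out → z = 64/3
pivot: x in, s1 out → z = 28
No improving column remains; optimal.

3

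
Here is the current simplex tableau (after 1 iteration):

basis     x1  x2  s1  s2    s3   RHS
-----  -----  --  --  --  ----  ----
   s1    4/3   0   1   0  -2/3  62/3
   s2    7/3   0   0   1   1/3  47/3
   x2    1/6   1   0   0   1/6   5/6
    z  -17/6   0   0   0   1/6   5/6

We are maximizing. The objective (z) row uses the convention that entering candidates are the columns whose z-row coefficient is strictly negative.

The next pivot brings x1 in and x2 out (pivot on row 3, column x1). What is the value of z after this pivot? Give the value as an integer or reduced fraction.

Minimum ratio for x1: (5/6)/(1/6) = 5.
z changes by −(z-row coeff of x1)·ratio = −(-17/6)·5 = 85/6.
New z = 5/6 + (85/6) = 15.

15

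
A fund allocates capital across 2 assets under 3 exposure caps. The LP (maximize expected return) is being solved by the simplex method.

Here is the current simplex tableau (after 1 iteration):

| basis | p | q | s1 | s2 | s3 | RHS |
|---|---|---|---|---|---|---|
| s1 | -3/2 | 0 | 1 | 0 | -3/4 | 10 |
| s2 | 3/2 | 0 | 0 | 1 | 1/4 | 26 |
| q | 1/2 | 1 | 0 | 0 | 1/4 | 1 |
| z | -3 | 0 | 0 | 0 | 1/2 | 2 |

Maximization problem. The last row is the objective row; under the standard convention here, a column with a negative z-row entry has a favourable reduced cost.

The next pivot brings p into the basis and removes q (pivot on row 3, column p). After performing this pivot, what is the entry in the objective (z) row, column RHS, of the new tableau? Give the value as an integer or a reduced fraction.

8

Pivot element is row 3, column p: 1/2.
Normalize row 3: new (row 3, RHS) = 1/(1/2) = 2.
z-row ← z-row − (-3)·(new row 3): 2 − (-3)·2 = 8.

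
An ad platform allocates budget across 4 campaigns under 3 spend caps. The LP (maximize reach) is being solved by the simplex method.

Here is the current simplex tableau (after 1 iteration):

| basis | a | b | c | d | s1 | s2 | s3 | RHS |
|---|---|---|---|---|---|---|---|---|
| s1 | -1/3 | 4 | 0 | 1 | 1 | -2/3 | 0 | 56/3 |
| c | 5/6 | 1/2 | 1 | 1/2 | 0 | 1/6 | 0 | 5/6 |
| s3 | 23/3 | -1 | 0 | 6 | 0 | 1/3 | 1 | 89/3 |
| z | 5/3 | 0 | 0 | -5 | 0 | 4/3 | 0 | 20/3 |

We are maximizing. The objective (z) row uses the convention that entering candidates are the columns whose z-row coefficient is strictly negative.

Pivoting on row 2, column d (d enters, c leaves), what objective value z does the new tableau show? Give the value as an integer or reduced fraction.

15

Minimum ratio for d: (5/6)/(1/2) = 5/3.
z changes by −(z-row coeff of d)·ratio = −(-5)·(5/3) = 25/3.
New z = 20/3 + (25/3) = 15.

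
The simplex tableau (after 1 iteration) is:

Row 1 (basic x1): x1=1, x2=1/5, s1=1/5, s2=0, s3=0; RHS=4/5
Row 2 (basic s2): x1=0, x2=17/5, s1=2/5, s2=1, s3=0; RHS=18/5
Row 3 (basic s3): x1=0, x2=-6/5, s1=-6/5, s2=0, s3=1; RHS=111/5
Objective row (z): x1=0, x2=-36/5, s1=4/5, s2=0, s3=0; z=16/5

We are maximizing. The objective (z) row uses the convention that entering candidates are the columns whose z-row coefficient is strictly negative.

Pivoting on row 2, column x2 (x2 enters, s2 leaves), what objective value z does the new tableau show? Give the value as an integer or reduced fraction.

184/17

Minimum ratio for x2: (18/5)/(17/5) = 18/17.
z changes by −(z-row coeff of x2)·ratio = −(-36/5)·(18/17) = 648/85.
New z = 16/5 + (648/85) = 184/17.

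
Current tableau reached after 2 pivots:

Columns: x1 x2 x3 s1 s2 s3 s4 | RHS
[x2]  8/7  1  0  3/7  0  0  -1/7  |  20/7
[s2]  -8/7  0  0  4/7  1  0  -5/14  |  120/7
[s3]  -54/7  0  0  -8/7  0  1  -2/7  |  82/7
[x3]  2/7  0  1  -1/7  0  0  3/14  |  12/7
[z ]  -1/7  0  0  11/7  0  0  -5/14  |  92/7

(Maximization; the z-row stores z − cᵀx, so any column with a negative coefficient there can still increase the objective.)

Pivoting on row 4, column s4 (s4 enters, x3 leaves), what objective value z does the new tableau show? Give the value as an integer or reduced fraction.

16

Minimum ratio for s4: (12/7)/(3/14) = 8.
z changes by −(z-row coeff of s4)·ratio = −(-5/14)·8 = 20/7.
New z = 92/7 + (20/7) = 16.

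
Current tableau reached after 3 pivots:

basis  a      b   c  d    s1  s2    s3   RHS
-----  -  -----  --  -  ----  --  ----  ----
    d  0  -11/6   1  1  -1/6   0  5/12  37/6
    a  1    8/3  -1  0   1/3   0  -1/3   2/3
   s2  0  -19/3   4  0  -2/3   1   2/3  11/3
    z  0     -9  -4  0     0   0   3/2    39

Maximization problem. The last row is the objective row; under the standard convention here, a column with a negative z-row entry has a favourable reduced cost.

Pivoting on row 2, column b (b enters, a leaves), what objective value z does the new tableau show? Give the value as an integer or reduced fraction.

165/4

Minimum ratio for b: (2/3)/(8/3) = 1/4.
z changes by −(z-row coeff of b)·ratio = −(-9)·(1/4) = 9/4.
New z = 39 + (9/4) = 165/4.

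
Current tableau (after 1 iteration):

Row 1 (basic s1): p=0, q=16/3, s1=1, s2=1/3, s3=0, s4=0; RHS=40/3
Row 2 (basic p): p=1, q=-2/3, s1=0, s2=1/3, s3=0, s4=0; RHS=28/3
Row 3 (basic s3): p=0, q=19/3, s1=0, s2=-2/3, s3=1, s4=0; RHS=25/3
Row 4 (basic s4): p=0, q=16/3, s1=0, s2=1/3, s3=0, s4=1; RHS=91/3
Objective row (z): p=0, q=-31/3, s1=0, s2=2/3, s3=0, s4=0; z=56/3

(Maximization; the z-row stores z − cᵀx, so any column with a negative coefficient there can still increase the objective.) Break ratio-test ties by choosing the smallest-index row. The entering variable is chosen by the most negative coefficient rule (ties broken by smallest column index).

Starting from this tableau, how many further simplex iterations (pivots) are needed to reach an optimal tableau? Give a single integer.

2

pivot: q in, s3 out → z = 613/19
pivot: s2 in, s1 out → z = 599/17
No improving column remains; optimal.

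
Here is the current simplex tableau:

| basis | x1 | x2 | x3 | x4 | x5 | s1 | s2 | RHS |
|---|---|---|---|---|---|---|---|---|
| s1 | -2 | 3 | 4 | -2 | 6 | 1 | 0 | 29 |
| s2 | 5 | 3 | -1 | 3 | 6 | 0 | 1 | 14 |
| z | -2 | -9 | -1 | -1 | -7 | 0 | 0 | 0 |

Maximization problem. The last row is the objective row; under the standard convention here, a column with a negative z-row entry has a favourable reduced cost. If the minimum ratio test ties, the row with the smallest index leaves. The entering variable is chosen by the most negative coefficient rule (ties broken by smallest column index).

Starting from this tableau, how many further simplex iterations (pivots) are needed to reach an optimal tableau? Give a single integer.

2

pivot: x2 in, s2 out → z = 42
pivot: x3 in, s1 out → z = 54
No improving column remains; optimal.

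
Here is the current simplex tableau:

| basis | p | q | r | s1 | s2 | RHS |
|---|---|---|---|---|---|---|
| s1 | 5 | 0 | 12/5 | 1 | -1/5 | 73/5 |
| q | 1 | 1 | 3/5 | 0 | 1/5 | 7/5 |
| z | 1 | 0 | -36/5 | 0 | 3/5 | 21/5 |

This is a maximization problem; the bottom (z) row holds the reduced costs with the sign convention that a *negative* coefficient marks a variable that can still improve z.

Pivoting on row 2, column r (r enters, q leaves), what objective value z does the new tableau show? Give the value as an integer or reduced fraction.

21

Minimum ratio for r: (7/5)/(3/5) = 7/3.
z changes by −(z-row coeff of r)·ratio = −(-36/5)·(7/3) = 84/5.
New z = 21/5 + (84/5) = 21.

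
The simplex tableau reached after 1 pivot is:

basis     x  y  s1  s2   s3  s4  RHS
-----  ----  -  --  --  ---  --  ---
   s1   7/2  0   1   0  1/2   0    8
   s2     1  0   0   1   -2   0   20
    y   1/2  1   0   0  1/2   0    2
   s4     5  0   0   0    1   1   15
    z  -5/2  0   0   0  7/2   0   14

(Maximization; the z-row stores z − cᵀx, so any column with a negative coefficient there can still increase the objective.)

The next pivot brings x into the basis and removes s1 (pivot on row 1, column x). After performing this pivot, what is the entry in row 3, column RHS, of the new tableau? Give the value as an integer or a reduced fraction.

6/7

Pivot element is row 1, column x: 7/2.
Normalize row 1: new (row 1, RHS) = 8/(7/2) = 16/7.
row 3 ← row 3 − (1/2)·(new row 1): 2 − (1/2)·(16/7) = 6/7.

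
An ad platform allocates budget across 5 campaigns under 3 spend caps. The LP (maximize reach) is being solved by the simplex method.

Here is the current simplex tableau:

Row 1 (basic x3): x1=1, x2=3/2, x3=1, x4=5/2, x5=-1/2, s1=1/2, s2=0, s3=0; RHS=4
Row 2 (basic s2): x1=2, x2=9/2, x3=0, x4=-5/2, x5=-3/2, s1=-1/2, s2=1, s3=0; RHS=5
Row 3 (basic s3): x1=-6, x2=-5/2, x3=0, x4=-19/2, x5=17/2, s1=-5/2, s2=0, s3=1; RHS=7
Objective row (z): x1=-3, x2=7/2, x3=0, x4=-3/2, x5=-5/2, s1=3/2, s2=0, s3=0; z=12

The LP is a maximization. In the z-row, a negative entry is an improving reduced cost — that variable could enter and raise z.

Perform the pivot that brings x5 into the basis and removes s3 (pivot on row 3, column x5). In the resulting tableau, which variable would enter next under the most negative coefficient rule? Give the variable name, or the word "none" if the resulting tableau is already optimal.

Pivot element 17/2. New z-row = old z-row − (-5/2)·(row 3/(17/2)).
Updated z-row coefficients: x1: -81/17, x2: 47/17, x3: 0, x4: -73/17, x5: 0, s1: 13/17, s2: 0, s3: 5/17.
The most negative is -81/17 in column x1, so x1 would enter next.

x1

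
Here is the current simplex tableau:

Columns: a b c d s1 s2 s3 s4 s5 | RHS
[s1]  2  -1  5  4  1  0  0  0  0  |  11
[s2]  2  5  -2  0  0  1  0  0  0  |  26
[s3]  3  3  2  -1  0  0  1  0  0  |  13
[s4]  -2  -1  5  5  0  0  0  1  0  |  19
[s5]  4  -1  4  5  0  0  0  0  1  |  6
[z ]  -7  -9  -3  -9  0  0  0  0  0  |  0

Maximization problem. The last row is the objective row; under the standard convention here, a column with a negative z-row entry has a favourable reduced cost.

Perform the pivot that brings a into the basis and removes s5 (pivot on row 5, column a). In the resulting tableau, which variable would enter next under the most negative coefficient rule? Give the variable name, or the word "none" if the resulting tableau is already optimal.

b

Pivot element 4. New z-row = old z-row − (-7)·(row 5/4).
Updated z-row coefficients: a: 0, b: -43/4, c: 4, d: -1/4, s1: 0, s2: 0, s3: 0, s4: 0, s5: 7/4.
The most negative is -43/4 in column b, so b would enter next.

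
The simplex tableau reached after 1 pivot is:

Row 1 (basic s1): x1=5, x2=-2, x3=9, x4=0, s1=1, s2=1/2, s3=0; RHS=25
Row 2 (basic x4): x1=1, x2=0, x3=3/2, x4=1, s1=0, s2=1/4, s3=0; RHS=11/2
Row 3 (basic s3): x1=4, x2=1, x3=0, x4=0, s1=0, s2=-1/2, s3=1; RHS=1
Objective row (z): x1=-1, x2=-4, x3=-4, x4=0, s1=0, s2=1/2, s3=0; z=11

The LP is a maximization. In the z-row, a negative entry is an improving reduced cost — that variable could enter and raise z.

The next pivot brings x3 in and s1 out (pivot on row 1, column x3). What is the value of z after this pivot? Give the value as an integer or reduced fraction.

199/9

Minimum ratio for x3: 25/9 = 25/9.
z changes by −(z-row coeff of x3)·ratio = −(-4)·(25/9) = 100/9.
New z = 11 + (100/9) = 199/9.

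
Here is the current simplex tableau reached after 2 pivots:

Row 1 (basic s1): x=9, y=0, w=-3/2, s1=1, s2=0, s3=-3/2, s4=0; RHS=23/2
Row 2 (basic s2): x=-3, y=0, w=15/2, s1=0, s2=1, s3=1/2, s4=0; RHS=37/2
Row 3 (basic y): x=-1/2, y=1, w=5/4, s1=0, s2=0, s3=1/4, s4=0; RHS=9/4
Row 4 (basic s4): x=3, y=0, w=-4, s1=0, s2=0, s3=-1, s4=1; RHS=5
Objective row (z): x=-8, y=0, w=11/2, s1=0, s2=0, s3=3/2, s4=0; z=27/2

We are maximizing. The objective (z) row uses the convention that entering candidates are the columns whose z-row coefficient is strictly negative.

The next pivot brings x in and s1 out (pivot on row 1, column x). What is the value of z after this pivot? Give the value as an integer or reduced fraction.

427/18

Minimum ratio for x: (23/2)/9 = 23/18.
z changes by −(z-row coeff of x)·ratio = −(-8)·(23/18) = 92/9.
New z = 27/2 + (92/9) = 427/18.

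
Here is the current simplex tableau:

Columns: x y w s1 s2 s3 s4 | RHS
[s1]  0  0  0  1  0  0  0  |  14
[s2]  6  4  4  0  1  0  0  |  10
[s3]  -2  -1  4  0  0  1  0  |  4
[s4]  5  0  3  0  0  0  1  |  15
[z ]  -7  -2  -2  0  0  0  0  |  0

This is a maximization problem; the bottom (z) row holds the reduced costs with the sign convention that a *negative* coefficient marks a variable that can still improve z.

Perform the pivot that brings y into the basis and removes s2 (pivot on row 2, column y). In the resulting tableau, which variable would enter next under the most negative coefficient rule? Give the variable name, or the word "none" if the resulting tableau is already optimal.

Pivot element 4. New z-row = old z-row − (-2)·(row 2/4).
Updated z-row coefficients: x: -4, y: 0, w: 0, s1: 0, s2: 1/2, s3: 0, s4: 0.
The most negative is -4 in column x, so x would enter next.

x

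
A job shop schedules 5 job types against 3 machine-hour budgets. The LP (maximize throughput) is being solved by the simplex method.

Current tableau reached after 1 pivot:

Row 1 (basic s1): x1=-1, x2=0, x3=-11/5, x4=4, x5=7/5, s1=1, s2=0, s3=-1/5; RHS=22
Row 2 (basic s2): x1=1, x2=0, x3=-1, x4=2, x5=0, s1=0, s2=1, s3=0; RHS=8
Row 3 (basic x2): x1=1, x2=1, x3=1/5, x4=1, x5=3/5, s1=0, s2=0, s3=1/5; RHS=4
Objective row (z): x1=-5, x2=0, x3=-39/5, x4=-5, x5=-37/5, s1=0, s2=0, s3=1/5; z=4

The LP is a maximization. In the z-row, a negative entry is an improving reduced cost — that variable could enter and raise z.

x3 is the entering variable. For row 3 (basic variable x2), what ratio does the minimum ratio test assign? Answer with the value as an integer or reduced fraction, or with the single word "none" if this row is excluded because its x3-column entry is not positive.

20

Ratio = RHS / (x3 entry) = 4 / (1/5) = 20.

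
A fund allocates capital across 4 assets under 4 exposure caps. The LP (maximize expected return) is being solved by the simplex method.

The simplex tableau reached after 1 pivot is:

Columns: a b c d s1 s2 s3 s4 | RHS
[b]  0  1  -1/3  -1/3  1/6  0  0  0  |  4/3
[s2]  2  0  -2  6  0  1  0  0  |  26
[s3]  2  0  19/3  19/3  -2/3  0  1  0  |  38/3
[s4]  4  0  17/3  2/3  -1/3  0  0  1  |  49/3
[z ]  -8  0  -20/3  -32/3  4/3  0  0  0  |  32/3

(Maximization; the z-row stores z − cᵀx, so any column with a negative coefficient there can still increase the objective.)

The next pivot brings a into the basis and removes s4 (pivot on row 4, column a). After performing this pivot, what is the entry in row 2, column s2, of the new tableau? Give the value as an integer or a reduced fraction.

Pivot element is row 4, column a: 4.
Normalize row 4: new (row 4, s2) = 0/4 = 0.
row 2 ← row 2 − 2·(new row 4): 1 − 2·0 = 1.

1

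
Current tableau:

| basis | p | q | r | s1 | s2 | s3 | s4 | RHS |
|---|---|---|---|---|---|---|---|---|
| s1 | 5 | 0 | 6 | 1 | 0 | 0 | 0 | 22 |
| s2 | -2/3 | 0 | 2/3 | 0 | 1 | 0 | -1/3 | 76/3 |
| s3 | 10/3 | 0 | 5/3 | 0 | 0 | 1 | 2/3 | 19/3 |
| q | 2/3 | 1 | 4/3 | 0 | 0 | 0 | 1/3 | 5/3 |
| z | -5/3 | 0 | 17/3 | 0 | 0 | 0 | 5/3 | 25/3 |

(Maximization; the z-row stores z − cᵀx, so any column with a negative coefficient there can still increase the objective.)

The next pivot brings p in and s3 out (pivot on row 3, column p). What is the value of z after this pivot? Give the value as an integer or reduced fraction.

23/2

Minimum ratio for p: (19/3)/(10/3) = 19/10.
z changes by −(z-row coeff of p)·ratio = −(-5/3)·(19/10) = 19/6.
New z = 25/3 + (19/6) = 23/2.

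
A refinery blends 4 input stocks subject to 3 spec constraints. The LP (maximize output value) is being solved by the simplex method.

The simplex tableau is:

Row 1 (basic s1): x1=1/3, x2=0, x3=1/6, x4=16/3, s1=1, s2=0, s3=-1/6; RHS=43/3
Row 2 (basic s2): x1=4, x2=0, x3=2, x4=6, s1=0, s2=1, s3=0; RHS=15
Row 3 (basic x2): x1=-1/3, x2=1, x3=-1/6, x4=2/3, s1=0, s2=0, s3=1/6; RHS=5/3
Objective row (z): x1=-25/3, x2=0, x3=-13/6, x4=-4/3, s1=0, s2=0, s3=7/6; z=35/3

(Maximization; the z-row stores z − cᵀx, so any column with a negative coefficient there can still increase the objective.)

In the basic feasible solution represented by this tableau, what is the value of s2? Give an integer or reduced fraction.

s2 is basic (row 2); its value is the RHS of that row: 15.

15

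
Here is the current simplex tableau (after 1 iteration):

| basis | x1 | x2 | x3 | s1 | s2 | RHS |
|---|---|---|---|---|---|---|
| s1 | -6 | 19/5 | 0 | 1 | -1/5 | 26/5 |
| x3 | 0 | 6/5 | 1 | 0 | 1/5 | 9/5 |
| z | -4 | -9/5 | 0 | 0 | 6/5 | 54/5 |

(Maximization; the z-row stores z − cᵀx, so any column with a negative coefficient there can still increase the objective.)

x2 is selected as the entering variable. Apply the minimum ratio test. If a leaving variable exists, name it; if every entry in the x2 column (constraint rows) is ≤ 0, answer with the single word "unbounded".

s1

Ratios: row 1 (s1): (26/5)/(19/5) = 26/19; row 2 (x3): (9/5)/(6/5) = 3/2.
Minimum ratio is in the s1 row, so s1 leaves.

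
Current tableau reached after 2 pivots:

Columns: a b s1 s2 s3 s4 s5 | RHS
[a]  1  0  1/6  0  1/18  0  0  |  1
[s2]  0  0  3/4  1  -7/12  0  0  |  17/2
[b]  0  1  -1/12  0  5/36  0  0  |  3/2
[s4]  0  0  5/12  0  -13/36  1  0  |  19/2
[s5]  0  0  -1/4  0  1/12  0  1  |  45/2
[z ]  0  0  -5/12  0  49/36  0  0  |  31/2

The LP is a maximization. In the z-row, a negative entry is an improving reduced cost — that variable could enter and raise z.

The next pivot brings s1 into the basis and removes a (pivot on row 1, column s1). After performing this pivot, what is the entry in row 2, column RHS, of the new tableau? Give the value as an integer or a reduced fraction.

Pivot element is row 1, column s1: 1/6.
Normalize row 1: new (row 1, RHS) = 1/(1/6) = 6.
row 2 ← row 2 − (3/4)·(new row 1): 17/2 − (3/4)·6 = 4.

4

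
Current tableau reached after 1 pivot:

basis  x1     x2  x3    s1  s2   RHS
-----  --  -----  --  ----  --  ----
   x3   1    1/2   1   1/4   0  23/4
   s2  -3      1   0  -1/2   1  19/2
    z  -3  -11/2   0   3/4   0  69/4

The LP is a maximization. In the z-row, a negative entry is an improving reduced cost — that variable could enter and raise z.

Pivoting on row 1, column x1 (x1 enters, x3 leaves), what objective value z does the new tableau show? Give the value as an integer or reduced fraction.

Minimum ratio for x1: (23/4)/1 = 23/4.
z changes by −(z-row coeff of x1)·ratio = −(-3)·(23/4) = 69/4.
New z = 69/4 + (69/4) = 69/2.

69/2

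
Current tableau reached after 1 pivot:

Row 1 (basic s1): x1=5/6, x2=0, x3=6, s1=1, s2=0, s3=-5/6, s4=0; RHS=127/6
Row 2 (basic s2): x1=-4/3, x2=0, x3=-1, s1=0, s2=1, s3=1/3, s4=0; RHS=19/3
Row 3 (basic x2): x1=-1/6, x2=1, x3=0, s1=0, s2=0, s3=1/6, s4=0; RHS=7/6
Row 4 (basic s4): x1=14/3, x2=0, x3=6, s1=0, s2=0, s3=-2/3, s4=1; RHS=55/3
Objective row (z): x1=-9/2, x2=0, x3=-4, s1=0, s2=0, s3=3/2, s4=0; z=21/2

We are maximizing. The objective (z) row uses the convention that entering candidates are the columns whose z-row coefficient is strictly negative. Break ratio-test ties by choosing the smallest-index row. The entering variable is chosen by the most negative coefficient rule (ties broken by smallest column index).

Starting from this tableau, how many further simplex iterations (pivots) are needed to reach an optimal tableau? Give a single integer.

pivot: x1 in, s4 out → z = 789/28
No improving column remains; optimal.

1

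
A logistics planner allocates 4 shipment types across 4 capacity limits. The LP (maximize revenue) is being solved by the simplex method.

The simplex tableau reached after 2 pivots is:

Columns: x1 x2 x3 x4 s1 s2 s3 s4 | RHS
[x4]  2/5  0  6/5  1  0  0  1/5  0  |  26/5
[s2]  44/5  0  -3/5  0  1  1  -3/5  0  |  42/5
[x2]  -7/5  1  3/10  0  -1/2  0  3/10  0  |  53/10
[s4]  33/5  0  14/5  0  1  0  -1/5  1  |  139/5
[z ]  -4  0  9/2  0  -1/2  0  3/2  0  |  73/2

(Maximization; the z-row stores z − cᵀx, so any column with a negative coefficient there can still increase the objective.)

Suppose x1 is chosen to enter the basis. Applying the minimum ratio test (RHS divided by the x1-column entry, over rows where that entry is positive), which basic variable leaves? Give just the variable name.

s2

Ratios: row 1 (x4): (26/5)/(2/5) = 13; row 2 (s2): (42/5)/(44/5) = 21/22; row 3 (x2): entry -7/5 ≤ 0, skip; row 4 (s4): (139/5)/(33/5) = 139/33.
Minimum ratio 21/22 is in the s2 row, so s2 leaves.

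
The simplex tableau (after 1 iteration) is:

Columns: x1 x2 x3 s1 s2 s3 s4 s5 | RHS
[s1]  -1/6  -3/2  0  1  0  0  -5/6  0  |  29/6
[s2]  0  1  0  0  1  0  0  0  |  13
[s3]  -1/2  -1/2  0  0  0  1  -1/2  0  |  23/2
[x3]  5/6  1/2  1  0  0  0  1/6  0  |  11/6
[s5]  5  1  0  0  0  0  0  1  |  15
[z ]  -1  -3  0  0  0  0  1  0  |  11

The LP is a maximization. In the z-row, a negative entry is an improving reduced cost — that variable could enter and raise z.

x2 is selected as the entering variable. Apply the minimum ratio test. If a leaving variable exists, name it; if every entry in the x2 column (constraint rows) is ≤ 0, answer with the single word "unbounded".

Ratios: row 1 (s1): entry -3/2 ≤ 0, skip; row 2 (s2): 13/1 = 13; row 3 (s3): entry -1/2 ≤ 0, skip; row 4 (x3): (11/6)/(1/2) = 11/3; row 5 (s5): 15/1 = 15.
Minimum ratio is in the x3 row, so x3 leaves.

x3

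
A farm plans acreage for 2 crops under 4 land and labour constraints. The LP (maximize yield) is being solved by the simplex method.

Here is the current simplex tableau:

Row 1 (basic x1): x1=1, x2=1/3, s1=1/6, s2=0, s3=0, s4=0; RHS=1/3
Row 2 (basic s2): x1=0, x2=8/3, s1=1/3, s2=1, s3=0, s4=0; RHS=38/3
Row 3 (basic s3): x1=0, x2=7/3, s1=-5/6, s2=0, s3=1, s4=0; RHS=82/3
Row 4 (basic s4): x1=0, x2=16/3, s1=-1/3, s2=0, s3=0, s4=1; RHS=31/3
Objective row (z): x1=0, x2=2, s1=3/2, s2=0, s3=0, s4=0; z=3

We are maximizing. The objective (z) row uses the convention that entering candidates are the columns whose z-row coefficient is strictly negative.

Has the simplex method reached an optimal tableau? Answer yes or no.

yes

No objective-row coefficient is strictly negative, so no entering variable exists; the tableau is optimal.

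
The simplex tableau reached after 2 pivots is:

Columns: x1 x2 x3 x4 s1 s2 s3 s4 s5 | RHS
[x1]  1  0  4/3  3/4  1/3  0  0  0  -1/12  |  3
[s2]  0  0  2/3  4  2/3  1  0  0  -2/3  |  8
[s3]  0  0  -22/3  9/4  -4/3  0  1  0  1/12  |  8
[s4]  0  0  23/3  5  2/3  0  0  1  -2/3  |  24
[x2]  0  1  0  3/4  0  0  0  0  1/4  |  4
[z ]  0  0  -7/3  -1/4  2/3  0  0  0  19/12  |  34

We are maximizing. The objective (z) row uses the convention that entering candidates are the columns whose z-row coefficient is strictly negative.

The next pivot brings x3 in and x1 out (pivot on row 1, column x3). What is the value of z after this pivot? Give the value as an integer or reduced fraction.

Minimum ratio for x3: 3/(4/3) = 9/4.
z changes by −(z-row coeff of x3)·ratio = −(-7/3)·(9/4) = 21/4.
New z = 34 + (21/4) = 157/4.

157/4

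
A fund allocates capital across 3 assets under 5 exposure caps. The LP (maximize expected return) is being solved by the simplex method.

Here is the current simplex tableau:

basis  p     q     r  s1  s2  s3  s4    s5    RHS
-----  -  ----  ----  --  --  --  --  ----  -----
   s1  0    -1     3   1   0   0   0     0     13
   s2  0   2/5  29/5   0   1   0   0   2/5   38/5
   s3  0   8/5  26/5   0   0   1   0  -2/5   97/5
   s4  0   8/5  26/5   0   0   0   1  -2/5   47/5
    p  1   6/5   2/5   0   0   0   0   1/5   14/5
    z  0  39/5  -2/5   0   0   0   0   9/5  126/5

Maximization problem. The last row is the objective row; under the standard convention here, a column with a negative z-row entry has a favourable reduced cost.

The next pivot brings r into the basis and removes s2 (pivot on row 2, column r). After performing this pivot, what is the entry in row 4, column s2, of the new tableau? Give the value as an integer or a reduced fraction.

Pivot element is row 2, column r: 29/5.
Normalize row 2: new (row 2, s2) = 1/(29/5) = 5/29.
row 4 ← row 4 − (26/5)·(new row 2): 0 − (26/5)·(5/29) = -26/29.

-26/29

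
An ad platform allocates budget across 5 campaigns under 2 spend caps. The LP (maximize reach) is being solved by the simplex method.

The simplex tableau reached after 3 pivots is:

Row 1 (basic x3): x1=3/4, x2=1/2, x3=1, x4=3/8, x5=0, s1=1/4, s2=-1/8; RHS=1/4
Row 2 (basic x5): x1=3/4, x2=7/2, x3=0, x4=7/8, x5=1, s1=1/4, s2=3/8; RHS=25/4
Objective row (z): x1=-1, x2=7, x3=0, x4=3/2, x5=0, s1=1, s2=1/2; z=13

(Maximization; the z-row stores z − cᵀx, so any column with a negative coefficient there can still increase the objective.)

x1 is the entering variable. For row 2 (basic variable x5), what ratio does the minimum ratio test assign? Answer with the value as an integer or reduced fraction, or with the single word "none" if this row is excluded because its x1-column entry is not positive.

Ratio = RHS / (x1 entry) = (25/4) / (3/4) = 25/3.

25/3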